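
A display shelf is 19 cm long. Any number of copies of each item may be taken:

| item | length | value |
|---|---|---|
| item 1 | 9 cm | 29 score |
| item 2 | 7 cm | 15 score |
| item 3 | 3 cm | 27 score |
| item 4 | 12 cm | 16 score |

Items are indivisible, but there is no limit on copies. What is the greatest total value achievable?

162 score

Best value-per-unit is item 3 at 27/3, and filling with it alone uses length 6×3=18. No mix of the others beats 6×27 = 162.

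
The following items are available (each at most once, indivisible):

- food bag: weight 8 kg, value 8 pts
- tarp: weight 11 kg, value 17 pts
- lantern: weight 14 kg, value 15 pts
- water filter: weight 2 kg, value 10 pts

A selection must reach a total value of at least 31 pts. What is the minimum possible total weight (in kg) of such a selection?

Subsets with value ≥ 31, sorted by total weight:
- food bag+tarp+water filter: weight 21, value 35
- food bag+lantern+water filter: weight 24, value 33
- tarp+lantern: weight 25, value 32
- tarp+lantern+water filter: weight 27, value 42
Minimum weight: 21 kg.

21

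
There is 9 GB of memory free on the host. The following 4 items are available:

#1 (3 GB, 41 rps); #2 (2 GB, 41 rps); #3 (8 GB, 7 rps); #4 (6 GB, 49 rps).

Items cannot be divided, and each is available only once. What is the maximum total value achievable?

90 rps

Check high-value combinations within 9 GB:
- #2+#4: memory 2+6=8, value 41+49=90
- #1+#4: memory 3+6=9, value 41+49=90
- #1+#2: memory 3+2=5, value 41+41=82
- #4: memory 6, value 49
- #2: memory 2, value 41
Best: 90 rps.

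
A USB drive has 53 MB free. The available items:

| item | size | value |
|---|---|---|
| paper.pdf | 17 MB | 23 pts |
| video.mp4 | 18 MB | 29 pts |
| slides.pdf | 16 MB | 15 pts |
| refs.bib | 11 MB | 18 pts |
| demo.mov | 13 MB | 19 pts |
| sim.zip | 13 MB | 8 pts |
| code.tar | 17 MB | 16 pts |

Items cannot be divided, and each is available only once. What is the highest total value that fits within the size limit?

Check high-value combinations within 53 MB:
- paper.pdf+video.mp4+demo.mov: size 17+18+13=48, value 23+29+19=71
- paper.pdf+video.mp4+refs.bib: size 17+18+11=46, value 23+29+18=70
- paper.pdf+video.mp4+code.tar: size 17+18+17=52, value 23+29+16=68
- paper.pdf+video.mp4+slides.pdf: size 17+18+16=51, value 23+29+15=67
- video.mp4+refs.bib+demo.mov: size 18+11+13=42, value 29+18+19=66
Best: 71 pts.

71 pts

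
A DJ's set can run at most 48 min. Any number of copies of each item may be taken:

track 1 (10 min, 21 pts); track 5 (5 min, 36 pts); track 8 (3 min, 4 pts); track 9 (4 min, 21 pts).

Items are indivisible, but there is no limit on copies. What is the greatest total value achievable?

Best value-per-unit is track 5 at 36/5; filling with it alone gives 9×36 = 324.
Optimal mix: 8×track 5 + 2×track 9 → duration 48, value 330.

330 pts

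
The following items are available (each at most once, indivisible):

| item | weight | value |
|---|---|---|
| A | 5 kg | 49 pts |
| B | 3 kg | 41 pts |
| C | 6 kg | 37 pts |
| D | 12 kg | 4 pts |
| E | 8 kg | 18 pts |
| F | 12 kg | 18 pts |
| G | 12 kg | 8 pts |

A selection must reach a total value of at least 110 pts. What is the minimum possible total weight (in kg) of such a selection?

14

Subsets with value ≥ 110, sorted by total weight:
- A+B+C: weight 14, value 127
- A+B+C+E: weight 22, value 145
- A+B+C+F: weight 26, value 145
Minimum weight: 14 kg.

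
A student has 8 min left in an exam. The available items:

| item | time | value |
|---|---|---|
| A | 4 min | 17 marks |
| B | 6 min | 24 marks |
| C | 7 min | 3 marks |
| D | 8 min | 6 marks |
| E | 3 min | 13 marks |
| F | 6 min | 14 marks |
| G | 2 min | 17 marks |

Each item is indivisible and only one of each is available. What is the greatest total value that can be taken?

This is a 0/1 knapsack; check combinations near the capacity.
- B+G: time 6+2=8, value 24+17=41
- A+G: time 4+2=6, value 17+17=34
- F+G: time 6+2=8, value 14+17=31
Best: 41 marks.

41 marks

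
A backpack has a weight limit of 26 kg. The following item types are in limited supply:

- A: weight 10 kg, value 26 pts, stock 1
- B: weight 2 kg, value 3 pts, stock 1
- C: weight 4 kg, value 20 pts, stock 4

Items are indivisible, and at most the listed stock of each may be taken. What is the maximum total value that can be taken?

Best selections within weight 26 and stock limits:
- 1×A + 4×C: weight 26, value 106
- 1×A + 1×B + 3×C: weight 24, value 89
- 1×A + 3×C: weight 22, value 86
- 1×B + 4×C: weight 18, value 83
Best: 106 pts.

106 pts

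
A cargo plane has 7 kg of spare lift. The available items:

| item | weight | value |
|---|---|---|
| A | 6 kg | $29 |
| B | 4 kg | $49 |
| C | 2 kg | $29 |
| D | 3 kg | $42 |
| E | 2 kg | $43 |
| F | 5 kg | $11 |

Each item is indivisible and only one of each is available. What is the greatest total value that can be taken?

Check high-value combinations within 7 kg:
- C+D+E: weight 2+3+2=7, value 29+42+43=114
- B+E: weight 4+2=6, value 49+43=92
- B+D: weight 4+3=7, value 49+42=91
- D+E: weight 3+2=5, value 42+43=85
Best: $114.

$114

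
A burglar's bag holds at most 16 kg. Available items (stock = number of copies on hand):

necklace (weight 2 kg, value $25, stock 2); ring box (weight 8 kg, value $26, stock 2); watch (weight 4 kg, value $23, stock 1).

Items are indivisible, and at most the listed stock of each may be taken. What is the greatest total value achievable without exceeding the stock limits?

$99

Best selections within weight 16 and stock limits:
- 2×necklace + 1×ring box + 1×watch: weight 16, value 99
- 2×necklace + 1×ring box: weight 12, value 76
- 1×necklace + 1×ring box + 1×watch: weight 14, value 74
Best: $99.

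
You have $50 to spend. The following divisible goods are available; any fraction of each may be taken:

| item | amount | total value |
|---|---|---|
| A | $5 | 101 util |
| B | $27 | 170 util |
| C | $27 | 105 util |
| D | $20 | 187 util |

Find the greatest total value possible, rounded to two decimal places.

445.41

Take in order of value per unit:
- A (101/5 per unit): all 5 → value 101, running total 101.00
- D (187/20 per unit): all 20 → value 187, running total 288.00
- B (170/27 per unit): 25 of 27 → value 25×170/27 = 157.4074, running total 445.41
Total 445.41.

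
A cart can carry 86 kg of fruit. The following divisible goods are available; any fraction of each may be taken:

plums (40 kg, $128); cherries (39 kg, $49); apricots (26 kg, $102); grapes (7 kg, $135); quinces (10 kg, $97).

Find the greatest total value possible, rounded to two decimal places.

Take in order of value per unit:
- grapes (135/7 per unit): all 7 → value 135, running total 135.00
- quinces (97/10 per unit): all 10 → value 97, running total 232.00
- apricots (102/26 per unit): all 26 → value 102, running total 334.00
- plums (128/40 per unit): all 40 → value 128, running total 462.00
- cherries (49/39 per unit): 3 of 39 → value 3×49/39 = 3.7692, running total 465.77
Total 465.77.

465.77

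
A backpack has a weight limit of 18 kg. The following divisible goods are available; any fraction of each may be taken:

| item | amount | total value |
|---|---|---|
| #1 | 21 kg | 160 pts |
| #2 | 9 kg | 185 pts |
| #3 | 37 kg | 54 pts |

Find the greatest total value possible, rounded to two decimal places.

Take in order of value per unit:
- #2 (185/9 per unit): all 9 → value 185, running total 185.00
- #1 (160/21 per unit): 9 of 21 → value 9×160/21 = 68.5714, running total 253.57
Total 253.57.

253.57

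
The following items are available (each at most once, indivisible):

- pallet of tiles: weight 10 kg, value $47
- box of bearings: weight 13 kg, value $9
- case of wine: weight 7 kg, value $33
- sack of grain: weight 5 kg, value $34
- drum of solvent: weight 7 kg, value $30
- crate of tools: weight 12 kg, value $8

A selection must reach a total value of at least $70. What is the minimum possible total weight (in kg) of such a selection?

Subsets with value ≥ 70, sorted by total weight:
- pallet of tiles+sack of grain: weight 15, value 81
- pallet of tiles+case of wine: weight 17, value 80
- pallet of tiles+drum of solvent: weight 17, value 77
Minimum weight: 15 kg.

15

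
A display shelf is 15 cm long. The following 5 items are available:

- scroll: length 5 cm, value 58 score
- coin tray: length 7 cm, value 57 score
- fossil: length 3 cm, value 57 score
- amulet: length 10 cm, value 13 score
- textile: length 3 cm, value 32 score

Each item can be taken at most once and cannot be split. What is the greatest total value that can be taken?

Check high-value combinations within 15 cm:
- scroll+coin tray+fossil: length 5+7+3=15, value 58+57+57=172
- scroll+fossil+textile: length 5+3+3=11, value 58+57+32=147
- scroll+coin tray+textile: length 5+7+3=15, value 58+57+32=147
Best: 172 score.

172 score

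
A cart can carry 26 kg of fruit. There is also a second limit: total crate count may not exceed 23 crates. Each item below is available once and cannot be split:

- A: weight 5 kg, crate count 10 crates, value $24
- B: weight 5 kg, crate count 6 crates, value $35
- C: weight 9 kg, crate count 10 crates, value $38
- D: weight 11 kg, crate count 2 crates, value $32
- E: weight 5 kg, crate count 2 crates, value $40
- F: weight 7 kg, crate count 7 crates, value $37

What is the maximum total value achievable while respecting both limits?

Feasible sets respecting both limits:
- A+B+D+E: weight 26, crate count 20, value 131
- C+E+F: weight 21, crate count 19, value 115
- B+C+E: weight 19, crate count 18, value 113
Best: $131.

$131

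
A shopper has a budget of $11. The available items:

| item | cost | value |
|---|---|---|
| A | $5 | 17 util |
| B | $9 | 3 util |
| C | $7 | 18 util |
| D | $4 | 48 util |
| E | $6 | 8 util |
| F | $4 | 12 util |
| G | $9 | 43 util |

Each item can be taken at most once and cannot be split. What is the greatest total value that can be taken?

Check high-value combinations within $11:
- C+D: cost 7+4=11, value 18+48=66
- A+D: cost 5+4=9, value 17+48=65
- D+F: cost 4+4=8, value 48+12=60
- D+E: cost 4+6=10, value 48+8=56
Best: 66 util.

66 util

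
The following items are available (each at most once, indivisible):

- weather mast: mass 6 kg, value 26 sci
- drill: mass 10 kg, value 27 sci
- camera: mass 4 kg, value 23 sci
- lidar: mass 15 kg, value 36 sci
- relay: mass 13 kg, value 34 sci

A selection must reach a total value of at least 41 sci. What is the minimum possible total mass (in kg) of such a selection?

Subsets with value ≥ 41, sorted by total mass:
- weather mast+camera: mass 10, value 49
- drill+camera: mass 14, value 50
Minimum mass: 10 kg.

10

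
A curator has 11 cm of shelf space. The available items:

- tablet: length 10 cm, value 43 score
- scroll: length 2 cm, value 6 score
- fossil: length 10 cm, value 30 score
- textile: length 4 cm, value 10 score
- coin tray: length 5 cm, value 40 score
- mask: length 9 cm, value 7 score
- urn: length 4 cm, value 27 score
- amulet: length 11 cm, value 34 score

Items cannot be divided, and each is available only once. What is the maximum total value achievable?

Check high-value combinations within 11 cm:
- scroll+coin tray+urn: length 2+5+4=11, value 6+40+27=73
- coin tray+urn: length 5+4=9, value 40+27=67
- scroll+textile+coin tray: length 2+4+5=11, value 6+10+40=56
- textile+coin tray: length 4+5=9, value 10+40=50
- scroll+coin tray: length 2+5=7, value 6+40=46
Best: 73 score.

73 score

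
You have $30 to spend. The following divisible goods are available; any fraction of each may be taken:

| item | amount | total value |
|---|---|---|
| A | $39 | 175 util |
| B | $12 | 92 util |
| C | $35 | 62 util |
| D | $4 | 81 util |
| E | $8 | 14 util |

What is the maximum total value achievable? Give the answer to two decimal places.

235.82

Take in order of value per unit:
- D (81/4 per unit): all 4 → value 81, running total 81.00
- B (92/12 per unit): all 12 → value 92, running total 173.00
- A (175/39 per unit): 14 of 39 → value 14×175/39 = 62.8205, running total 235.82
Total 235.82.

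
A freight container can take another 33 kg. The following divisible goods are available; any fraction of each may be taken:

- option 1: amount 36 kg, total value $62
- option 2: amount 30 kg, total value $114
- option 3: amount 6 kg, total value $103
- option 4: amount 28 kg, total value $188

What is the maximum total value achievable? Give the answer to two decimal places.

Take in order of value per unit:
- option 3 (103/6 per unit): all 6 → value 103, running total 103.00
- option 4 (188/28 per unit): 27 of 28 → value 27×188/28 = 181.2857, running total 284.29
Total 284.29.

284.29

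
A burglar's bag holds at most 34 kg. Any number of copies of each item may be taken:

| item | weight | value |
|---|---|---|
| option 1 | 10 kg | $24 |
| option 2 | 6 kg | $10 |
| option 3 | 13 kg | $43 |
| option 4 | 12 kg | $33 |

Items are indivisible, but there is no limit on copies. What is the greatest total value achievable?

Best value-per-unit is option 3 at 43/13; filling with it alone gives 2×43 = 86.
Optimal mix: 1×option 2 + 2×option 3 → weight 32, value 96.

$96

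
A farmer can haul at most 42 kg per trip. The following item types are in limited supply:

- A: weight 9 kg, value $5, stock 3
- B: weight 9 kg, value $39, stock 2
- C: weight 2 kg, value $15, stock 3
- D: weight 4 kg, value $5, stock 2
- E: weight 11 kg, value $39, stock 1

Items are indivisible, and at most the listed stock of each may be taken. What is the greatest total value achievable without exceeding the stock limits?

Top feasible selections:
- 2×B + 3×C + 1×D + 1×E: weight 39, value 167
- 2×B + 3×C + 1×E: weight 35, value 162
- 2×B + 2×C + 2×D + 1×E: weight 41, value 157
- 2×B + 2×C + 1×D + 1×E: weight 37, value 152
Best: $167.

$167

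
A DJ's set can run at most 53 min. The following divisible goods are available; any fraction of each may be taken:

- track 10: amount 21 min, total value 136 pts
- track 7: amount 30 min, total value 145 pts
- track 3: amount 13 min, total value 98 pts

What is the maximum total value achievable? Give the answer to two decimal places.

Take in order of value per unit:
- track 3 (98/13 per unit): all 13 → value 98, running total 98.00
- track 10 (136/21 per unit): all 21 → value 136, running total 234.00
- track 7 (145/30 per unit): 19 of 30 → value 19×145/30 = 91.8333, running total 325.83
Total 325.83.

325.83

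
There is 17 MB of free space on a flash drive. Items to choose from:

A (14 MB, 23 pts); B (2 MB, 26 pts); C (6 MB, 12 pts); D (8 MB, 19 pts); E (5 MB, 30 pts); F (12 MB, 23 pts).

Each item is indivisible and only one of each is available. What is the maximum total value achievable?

This is a 0/1 knapsack; check combinations near the capacity.
- B+D+E: size 2+8+5=15, value 26+19+30=75
- B+C+E: size 2+6+5=13, value 26+12+30=68
- B+C+D: size 2+6+8=16, value 26+12+19=57
Best: 75 pts.

75 pts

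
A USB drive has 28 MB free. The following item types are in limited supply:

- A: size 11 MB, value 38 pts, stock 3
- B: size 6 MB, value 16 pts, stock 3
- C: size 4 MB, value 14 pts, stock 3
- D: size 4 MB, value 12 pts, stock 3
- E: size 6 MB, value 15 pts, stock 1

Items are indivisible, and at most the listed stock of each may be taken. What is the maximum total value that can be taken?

Best selections within size 28 and stock limits:
- 1×A + 3×C + 1×D: size 27, value 92
- 2×A + 1×B: size 28, value 92
- 2×A + 1×E: size 28, value 91
- 2×A + 1×C: size 26, value 90
Best: 92 pts.

92 pts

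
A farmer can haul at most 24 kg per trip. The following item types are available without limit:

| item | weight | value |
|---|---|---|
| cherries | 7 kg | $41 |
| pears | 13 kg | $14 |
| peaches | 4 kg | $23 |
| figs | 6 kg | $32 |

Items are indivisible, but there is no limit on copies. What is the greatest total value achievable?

$138

Best value-per-unit is cherries at 41/7; filling with it alone gives 3×41 = 123.
Optimal mix: 6×peaches → weight 24, value 138.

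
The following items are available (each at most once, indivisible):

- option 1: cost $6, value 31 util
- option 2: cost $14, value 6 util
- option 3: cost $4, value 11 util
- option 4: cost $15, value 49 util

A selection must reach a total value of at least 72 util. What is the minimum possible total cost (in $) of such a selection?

Subsets with value ≥ 72, sorted by total cost:
- option 1+option 4: cost 21, value 80
- option 1+option 3+option 4: cost 25, value 91
- option 1+option 2+option 4: cost 35, value 86
- option 1+option 2+option 3+option 4: cost 39, value 97
Minimum cost: 21 $.

21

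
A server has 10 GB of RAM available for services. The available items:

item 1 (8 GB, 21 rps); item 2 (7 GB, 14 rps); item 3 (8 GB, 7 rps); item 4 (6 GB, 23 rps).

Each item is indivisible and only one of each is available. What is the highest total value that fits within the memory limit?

Check high-value combinations within 10 GB:
- item 4: memory 6, value 23
- item 1: memory 8, value 21
- item 2: memory 7, value 14
Best: 23 rps.

23 rps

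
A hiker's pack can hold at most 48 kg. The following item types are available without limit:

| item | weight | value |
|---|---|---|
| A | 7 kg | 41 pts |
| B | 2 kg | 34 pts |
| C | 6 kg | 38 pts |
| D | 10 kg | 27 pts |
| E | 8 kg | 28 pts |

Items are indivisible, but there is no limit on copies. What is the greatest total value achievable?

Best value-per-unit is B at 34/2, and filling with it alone uses weight 24×2=48. No mix of the others beats 24×34 = 816.

816 pts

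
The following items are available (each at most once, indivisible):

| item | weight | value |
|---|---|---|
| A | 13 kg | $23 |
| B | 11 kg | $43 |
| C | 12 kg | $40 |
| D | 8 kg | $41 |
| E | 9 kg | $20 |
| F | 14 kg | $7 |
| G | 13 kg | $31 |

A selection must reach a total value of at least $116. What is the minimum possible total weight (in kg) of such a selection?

Subsets with value ≥ 116, sorted by total weight:
- B+C+D: weight 31, value 124
- B+C+D+E: weight 40, value 144
- B+D+E+G: weight 41, value 135
Minimum weight: 31 kg.

31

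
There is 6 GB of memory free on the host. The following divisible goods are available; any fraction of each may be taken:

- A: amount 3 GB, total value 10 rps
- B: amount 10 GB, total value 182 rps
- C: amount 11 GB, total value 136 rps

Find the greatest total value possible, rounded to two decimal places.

Take in order of value per unit:
- B (182/10 per unit): 6 of 10 → value 6×182/10 = 109.2000, running total 109.20
Total 109.20.

109.20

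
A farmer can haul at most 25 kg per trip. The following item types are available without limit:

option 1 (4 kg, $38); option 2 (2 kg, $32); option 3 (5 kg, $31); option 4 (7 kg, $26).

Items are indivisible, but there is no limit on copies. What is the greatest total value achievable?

$384

Best value-per-unit is option 2 at 32/2, and filling with it alone uses weight 12×2=24. No mix of the others beats 12×32 = 384.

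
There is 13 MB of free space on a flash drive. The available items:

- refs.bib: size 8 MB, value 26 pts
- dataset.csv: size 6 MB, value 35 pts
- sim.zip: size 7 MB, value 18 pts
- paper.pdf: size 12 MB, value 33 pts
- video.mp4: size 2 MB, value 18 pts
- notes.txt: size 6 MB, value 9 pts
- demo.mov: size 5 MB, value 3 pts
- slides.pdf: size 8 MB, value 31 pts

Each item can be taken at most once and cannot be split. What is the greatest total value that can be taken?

This is a 0/1 knapsack; check combinations near the capacity.
- dataset.csv+video.mp4+demo.mov: size 6+2+5=13, value 35+18+3=56
- dataset.csv+video.mp4: size 6+2=8, value 35+18=53
- dataset.csv+sim.zip: size 6+7=13, value 35+18=53
Best: 56 pts.

56 pts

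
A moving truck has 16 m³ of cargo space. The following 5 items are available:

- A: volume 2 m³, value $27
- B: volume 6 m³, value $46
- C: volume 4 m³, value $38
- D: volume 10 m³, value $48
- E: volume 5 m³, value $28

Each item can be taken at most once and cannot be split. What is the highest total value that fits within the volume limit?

Check high-value combinations within 16 m³:
- A+C+D: volume 2+4+10=16, value 27+38+48=113
- B+C+E: volume 6+4+5=15, value 46+38+28=112
- A+B+C: volume 2+6+4=12, value 27+46+38=111
- A+B+E: volume 2+6+5=13, value 27+46+28=101
Best: $113.

$113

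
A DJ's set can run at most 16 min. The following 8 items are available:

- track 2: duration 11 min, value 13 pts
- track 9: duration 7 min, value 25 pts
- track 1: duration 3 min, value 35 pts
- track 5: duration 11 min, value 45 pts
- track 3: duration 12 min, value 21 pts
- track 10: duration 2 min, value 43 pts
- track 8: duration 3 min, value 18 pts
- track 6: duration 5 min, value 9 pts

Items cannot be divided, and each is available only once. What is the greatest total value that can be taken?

123 pts

Check high-value combinations within 16 min:
- track 1+track 5+track 10: duration 3+11+2=16, value 35+45+43=123
- track 9+track 1+track 10+track 8: duration 7+3+2+3=15, value 25+35+43+18=121
- track 5+track 10+track 8: duration 11+2+3=16, value 45+43+18=106
- track 1+track 10+track 8+track 6: duration 3+2+3+5=13, value 35+43+18+9=105
- track 9+track 1+track 10: duration 7+3+2=12, value 25+35+43=103
Best: 123 pts.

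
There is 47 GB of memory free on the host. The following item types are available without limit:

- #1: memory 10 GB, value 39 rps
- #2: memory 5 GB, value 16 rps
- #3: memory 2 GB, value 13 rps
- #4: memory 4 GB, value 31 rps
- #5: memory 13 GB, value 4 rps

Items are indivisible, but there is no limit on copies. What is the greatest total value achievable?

354 rps

Best value-per-unit is #4 at 31/4; filling with it alone gives 11×31 = 341.
Optimal mix: 1×#3 + 11×#4 → memory 46, value 354.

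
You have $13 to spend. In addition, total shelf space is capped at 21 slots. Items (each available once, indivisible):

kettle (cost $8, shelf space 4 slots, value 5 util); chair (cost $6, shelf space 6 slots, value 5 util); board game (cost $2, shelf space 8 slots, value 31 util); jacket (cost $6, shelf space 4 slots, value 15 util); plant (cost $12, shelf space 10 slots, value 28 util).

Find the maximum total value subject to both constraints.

Feasible sets respecting both limits:
- board game+jacket: cost 8, shelf space 12, value 46
- kettle+board game: cost 10, shelf space 12, value 36
- chair+board game: cost 8, shelf space 14, value 36
- board game: cost 2, shelf space 8, value 31
Best: 46 util.

46 util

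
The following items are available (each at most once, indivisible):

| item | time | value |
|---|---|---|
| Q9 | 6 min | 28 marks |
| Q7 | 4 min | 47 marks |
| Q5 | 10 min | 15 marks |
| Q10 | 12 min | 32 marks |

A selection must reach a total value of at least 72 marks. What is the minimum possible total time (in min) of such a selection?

Subsets with value ≥ 72, sorted by total time:
- Q9+Q7: time 10, value 75
- Q7+Q10: time 16, value 79
- Q9+Q7+Q5: time 20, value 90
- Q9+Q7+Q10: time 22, value 107
Minimum time: 10 min.

10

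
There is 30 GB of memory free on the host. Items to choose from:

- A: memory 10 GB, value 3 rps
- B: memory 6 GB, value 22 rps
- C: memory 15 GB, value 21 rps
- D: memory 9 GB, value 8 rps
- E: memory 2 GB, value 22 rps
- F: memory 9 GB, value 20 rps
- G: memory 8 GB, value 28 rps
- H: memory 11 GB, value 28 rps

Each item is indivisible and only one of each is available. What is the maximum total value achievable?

100 rps

Check high-value combinations within 30 GB:
- B+E+G+H: memory 6+2+8+11=27, value 22+22+28+28=100
- E+F+G+H: memory 2+9+8+11=30, value 22+20+28+28=98
- B+E+F+G: memory 6+2+9+8=25, value 22+22+20+28=92
Best: 100 rps.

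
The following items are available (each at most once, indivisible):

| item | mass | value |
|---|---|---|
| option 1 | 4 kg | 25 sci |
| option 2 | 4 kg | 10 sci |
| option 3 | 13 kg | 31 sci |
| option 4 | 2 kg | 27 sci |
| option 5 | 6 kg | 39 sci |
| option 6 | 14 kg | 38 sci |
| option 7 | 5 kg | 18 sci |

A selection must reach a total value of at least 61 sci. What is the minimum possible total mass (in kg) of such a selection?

Subsets with value ≥ 61, sorted by total mass:
- option 4+option 5: mass 8, value 66
- option 1+option 5: mass 10, value 64
- option 1+option 2+option 4: mass 10, value 62
- option 1+option 4+option 7: mass 11, value 70
Minimum mass: 8 kg.

8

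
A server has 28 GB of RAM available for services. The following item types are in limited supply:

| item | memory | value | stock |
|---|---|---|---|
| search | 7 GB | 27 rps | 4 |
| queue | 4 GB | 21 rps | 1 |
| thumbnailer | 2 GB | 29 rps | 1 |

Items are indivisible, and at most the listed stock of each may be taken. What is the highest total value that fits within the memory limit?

131 rps

Best selections within memory 28 and stock limits:
- 3×search + 1×queue + 1×thumbnailer: memory 27, value 131
- 3×search + 1×thumbnailer: memory 23, value 110
- 4×search: memory 28, value 108
Best: 131 rps.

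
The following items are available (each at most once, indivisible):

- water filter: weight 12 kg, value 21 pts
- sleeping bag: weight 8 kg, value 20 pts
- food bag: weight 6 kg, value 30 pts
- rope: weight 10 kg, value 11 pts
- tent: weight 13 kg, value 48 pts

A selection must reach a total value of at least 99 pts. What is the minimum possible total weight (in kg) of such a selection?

Subsets with value ≥ 99, sorted by total weight:
- water filter+food bag+tent: weight 31, value 99
- sleeping bag+food bag+rope+tent: weight 37, value 109
- water filter+sleeping bag+food bag+tent: weight 39, value 119
Minimum weight: 31 kg.

31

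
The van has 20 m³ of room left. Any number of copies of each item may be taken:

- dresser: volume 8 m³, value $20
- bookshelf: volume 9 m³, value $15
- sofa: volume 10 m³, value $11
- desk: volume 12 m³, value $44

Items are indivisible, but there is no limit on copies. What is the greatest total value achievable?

$64

Best value-per-unit is desk at 44/12; filling with it alone gives 1×44 = 44.
Optimal mix: 1×dresser + 1×desk → volume 20, value 64.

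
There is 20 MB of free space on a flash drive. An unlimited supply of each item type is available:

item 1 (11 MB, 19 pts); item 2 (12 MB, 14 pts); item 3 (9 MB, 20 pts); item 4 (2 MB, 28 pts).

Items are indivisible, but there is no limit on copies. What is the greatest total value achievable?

280 pts

Best value-per-unit is item 4 at 28/2, and filling with it alone uses size 10×2=20. No mix of the others beats 10×28 = 280.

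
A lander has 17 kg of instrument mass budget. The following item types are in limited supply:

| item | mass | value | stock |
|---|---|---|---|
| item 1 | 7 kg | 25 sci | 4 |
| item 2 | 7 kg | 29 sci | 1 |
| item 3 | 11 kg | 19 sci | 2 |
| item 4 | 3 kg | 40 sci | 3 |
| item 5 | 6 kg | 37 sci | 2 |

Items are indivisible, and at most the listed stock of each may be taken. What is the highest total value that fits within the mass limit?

157 sci

Best selections within mass 17 and stock limits:
- 3×item 4 + 1×item 5: mass 15, value 157
- 1×item 2 + 3×item 4: mass 16, value 149
Best: 157 sci.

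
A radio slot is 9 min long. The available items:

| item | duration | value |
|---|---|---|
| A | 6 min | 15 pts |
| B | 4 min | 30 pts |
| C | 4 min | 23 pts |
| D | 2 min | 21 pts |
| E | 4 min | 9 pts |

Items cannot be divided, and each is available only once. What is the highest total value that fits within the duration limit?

This is a 0/1 knapsack; check combinations near the capacity.
- B+C: duration 4+4=8, value 30+23=53
- B+D: duration 4+2=6, value 30+21=51
- C+D: duration 4+2=6, value 23+21=44
- B+E: duration 4+4=8, value 30+9=39
- A+D: duration 6+2=8, value 15+21=36
Best: 53 pts.

53 pts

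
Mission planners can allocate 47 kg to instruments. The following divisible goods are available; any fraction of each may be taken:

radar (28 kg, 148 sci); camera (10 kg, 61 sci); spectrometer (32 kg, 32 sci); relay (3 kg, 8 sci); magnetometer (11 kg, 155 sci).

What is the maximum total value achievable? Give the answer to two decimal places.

353.43

Take in order of value per unit:
- magnetometer (155/11 per unit): all 11 → value 155, running total 155.00
- camera (61/10 per unit): all 10 → value 61, running total 216.00
- radar (148/28 per unit): 26 of 28 → value 26×148/28 = 137.4286, running total 353.43
Total 353.43.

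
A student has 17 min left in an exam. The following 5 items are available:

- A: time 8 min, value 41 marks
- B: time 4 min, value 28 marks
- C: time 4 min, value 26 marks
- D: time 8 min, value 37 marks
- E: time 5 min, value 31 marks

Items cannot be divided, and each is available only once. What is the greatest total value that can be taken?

100 marks

Check high-value combinations within 17 min:
- A+B+E: time 8+4+5=17, value 41+28+31=100
- A+C+E: time 8+4+5=17, value 41+26+31=98
- B+D+E: time 4+8+5=17, value 28+37+31=96
Best: 100 marks.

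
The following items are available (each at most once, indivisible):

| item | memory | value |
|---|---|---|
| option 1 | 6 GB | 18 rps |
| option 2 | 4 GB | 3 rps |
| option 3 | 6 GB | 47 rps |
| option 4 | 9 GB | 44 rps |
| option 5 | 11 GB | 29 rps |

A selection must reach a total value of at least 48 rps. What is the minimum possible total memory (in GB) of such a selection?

10

Subsets with value ≥ 48, sorted by total memory:
- option 2+option 3: memory 10, value 50
- option 1+option 3: memory 12, value 65
- option 3+option 4: memory 15, value 91
Minimum memory: 10 GB.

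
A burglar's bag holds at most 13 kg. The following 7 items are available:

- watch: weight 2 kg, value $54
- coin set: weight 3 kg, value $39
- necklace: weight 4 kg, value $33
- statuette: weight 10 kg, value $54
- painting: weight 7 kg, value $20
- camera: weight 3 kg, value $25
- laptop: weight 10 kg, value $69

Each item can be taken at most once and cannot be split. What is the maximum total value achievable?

Check high-value combinations within 13 kg:
- watch+coin set+necklace+camera: weight 2+3+4+3=12, value 54+39+33+25=151
- watch+coin set+necklace: weight 2+3+4=9, value 54+39+33=126
- watch+laptop: weight 2+10=12, value 54+69=123
Best: $151.

$151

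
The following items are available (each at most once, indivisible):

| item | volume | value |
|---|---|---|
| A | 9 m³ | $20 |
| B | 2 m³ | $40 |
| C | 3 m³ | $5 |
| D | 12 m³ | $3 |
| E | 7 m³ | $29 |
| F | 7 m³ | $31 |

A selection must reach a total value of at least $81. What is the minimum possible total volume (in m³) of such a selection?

Subsets with value ≥ 81, sorted by total volume:
- B+E+F: volume 16, value 100
- A+B+F: volume 18, value 91
- A+B+E: volume 18, value 89
- B+C+E+F: volume 19, value 105
Minimum volume: 16 m³.

16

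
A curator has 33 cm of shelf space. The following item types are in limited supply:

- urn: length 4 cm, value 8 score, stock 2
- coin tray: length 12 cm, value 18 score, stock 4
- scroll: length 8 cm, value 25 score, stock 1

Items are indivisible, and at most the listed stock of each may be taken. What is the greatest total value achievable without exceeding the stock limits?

61 score

Top feasible selections:
- 2×coin tray + 1×scroll: length 32, value 61
- 2×urn + 1×coin tray + 1×scroll: length 28, value 59
- 2×urn + 2×coin tray: length 32, value 52
- 1×urn + 1×coin tray + 1×scroll: length 24, value 51
Best: 61 score.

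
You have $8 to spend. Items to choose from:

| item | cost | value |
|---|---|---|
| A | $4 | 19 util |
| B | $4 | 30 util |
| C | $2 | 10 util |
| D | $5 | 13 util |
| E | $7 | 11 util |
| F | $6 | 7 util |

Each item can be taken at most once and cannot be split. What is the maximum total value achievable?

49 util

Check high-value combinations within $8:
- A+B: cost 4+4=8, value 19+30=49
- B+C: cost 4+2=6, value 30+10=40
- B: cost 4, value 30
- A+C: cost 4+2=6, value 19+10=29
Best: 49 util.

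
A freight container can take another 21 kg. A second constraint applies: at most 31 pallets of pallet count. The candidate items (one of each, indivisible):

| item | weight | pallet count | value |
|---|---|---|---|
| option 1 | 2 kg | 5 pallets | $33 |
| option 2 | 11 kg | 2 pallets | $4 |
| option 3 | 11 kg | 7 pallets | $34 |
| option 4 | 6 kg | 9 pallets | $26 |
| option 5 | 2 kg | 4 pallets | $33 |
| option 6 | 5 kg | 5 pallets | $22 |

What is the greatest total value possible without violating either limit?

$126

Feasible sets respecting both limits:
- option 1+option 3+option 4+option 5: weight 21, pallet count 25, value 126
- option 1+option 3+option 5+option 6: weight 20, pallet count 21, value 122
- option 1+option 4+option 5+option 6: weight 15, pallet count 23, value 114
Best: $126.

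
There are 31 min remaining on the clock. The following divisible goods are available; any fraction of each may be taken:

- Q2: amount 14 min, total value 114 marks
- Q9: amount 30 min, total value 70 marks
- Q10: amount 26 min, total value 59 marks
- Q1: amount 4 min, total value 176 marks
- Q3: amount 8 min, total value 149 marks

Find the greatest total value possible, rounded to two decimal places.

Take in order of value per unit:
- Q1 (176/4 per unit): all 4 → value 176, running total 176.00
- Q3 (149/8 per unit): all 8 → value 149, running total 325.00
- Q2 (114/14 per unit): all 14 → value 114, running total 439.00
- Q9 (70/30 per unit): 5 of 30 → value 5×70/30 = 11.6667, running total 450.67
Total 450.67.

450.67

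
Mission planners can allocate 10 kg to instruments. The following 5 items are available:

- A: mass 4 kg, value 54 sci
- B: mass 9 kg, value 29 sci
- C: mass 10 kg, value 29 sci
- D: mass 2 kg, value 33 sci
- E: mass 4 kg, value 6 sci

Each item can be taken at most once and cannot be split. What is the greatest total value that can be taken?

This is a 0/1 knapsack; check combinations near the capacity.
- A+D+E: mass 4+2+4=10, value 54+33+6=93
- A+D: mass 4+2=6, value 54+33=87
- A+E: mass 4+4=8, value 54+6=60
- A: mass 4, value 54
- D+E: mass 2+4=6, value 33+6=39
Best: 93 sci.

93 sci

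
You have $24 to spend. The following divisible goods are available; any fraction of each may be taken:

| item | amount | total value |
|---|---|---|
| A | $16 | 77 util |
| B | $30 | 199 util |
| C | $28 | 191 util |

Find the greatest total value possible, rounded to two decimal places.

163.71

Take in order of value per unit:
- C (191/28 per unit): 24 of 28 → value 24×191/28 = 163.7143, running total 163.71
Total 163.71.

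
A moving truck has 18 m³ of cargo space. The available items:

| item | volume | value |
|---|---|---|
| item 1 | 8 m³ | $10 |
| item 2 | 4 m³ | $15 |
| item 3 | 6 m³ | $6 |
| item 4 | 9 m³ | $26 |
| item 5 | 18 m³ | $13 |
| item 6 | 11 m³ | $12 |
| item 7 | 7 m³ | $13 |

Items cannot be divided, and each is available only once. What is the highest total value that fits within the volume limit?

$41

Check high-value combinations within 18 m³:
- item 2+item 4: volume 4+9=13, value 15+26=41
- item 4+item 7: volume 9+7=16, value 26+13=39
- item 1+item 4: volume 8+9=17, value 10+26=36
- item 2+item 3+item 7: volume 4+6+7=17, value 15+6+13=34
Best: $41.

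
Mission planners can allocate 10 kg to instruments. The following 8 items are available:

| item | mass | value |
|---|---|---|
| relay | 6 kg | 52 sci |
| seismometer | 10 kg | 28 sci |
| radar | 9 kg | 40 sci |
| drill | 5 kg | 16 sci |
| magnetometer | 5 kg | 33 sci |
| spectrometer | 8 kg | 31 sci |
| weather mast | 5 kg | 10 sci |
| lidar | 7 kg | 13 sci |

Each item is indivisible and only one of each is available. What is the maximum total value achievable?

52 sci

Check high-value combinations within 10 kg:
- relay: mass 6, value 52
- drill+magnetometer: mass 5+5=10, value 16+33=49
- magnetometer+weather mast: mass 5+5=10, value 33+10=43
Best: 52 sci.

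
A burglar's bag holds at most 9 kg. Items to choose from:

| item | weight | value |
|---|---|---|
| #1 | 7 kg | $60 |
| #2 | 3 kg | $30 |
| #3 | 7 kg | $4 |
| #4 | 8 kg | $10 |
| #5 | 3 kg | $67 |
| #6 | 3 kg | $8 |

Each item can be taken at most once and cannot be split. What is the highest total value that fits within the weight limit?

Check high-value combinations within 9 kg:
- #2+#5+#6: weight 3+3+3=9, value 30+67+8=105
- #2+#5: weight 3+3=6, value 30+67=97
- #5+#6: weight 3+3=6, value 67+8=75
- #5: weight 3, value 67
- #1: weight 7, value 60
Best: $105.

$105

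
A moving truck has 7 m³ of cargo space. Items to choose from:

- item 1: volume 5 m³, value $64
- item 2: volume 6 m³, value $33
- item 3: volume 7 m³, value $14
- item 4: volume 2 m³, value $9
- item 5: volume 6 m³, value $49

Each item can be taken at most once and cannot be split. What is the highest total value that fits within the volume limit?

$73

This is a 0/1 knapsack; check combinations near the capacity.
- item 1+item 4: volume 5+2=7, value 64+9=73
- item 1: volume 5, value 64
- item 5: volume 6, value 49
Best: $73.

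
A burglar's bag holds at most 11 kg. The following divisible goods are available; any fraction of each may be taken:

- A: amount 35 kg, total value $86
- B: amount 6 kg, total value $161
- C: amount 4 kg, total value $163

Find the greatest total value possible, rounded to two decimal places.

326.46

Take in order of value per unit:
- C (163/4 per unit): all 4 → value 163, running total 163.00
- B (161/6 per unit): all 6 → value 161, running total 324.00
- A (86/35 per unit): 1 of 35 → value 1×86/35 = 2.4571, running total 326.46
Total 326.46.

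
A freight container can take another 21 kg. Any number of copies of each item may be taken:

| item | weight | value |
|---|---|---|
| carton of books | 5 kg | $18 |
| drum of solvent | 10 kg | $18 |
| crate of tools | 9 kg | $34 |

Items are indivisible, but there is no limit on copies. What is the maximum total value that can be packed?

Best value-per-unit is crate of tools at 34/9; filling with it alone gives 2×34 = 68.
Optimal mix: 4×carton of books → weight 20, value 72.

$72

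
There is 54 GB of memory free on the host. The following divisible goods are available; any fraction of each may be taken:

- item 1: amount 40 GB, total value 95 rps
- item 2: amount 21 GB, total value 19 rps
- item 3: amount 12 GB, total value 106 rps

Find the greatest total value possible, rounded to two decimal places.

Take in order of value per unit:
- item 3 (106/12 per unit): all 12 → value 106, running total 106.00
- item 1 (95/40 per unit): all 40 → value 95, running total 201.00
- item 2 (19/21 per unit): 2 of 21 → value 2×19/21 = 1.8095, running total 202.81
Total 202.81.

202.81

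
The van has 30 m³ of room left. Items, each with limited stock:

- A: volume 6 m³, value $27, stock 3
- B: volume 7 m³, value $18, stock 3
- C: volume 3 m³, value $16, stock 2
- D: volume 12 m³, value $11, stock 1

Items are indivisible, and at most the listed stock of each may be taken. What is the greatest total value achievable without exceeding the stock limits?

Best selections within volume 30 and stock limits:
- 3×A + 1×B + 1×C: volume 28, value 115
- 3×A + 2×C: volume 24, value 113
- 2×A + 2×B + 1×C: volume 29, value 106
- 2×A + 1×B + 2×C: volume 25, value 104
Best: $115.

$115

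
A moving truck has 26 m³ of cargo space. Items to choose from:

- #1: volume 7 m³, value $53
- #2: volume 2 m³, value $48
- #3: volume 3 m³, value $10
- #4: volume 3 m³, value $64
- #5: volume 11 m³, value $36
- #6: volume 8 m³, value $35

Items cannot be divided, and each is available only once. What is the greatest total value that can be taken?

Check high-value combinations within 26 m³:
- #1+#2+#3+#4+#5: volume 7+2+3+3+11=26, value 53+48+10+64+36=211
- #1+#2+#3+#4+#6: volume 7+2+3+3+8=23, value 53+48+10+64+35=210
- #1+#2+#4+#5: volume 7+2+3+11=23, value 53+48+64+36=201
Best: $211.

$211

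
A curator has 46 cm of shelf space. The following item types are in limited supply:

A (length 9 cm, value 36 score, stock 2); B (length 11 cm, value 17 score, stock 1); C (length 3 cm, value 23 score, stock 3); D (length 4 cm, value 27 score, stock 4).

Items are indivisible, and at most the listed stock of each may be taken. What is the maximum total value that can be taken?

249 score

Top feasible selections:
- 2×A + 3×C + 4×D: length 43, value 249
- 1×A + 1×B + 3×C + 4×D: length 45, value 230
Best: 249 score.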